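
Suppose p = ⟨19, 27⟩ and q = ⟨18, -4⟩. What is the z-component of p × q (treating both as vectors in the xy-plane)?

19·(-4) - 27·18 = -76 - 486 = -562

-562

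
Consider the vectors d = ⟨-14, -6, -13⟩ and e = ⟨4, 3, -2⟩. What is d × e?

(51, -80, -18)

i: (-6)·(-2) - (-13)·3 = 12 - (-39) = 51
j: (-13)·4 - (-14)·(-2) = -52 - 28 = -80
k: (-14)·3 - (-6)·4 = -42 - (-24) = -18
d × e = (51, -80, -18)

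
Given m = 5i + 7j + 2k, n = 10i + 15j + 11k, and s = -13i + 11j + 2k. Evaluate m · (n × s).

-986

n × s:
i: 15·2 - 11·11 = 30 - 121 = -91
j: 11·(-13) - 10·2 = -143 - 20 = -163
k: 10·11 - 15·(-13) = 110 - (-195) = 305
n × s = (-91, -163, 305)
m · (n × s) = 5·(-91) + 7·(-163) + 2·305 = -455 - 1141 + 610 = -986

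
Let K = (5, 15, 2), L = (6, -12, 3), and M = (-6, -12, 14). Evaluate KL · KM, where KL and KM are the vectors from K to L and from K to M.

KL = L − K = (1, -27, 1)
KM = M − K = (-11, -27, 12)
KL · KM = 1·(-11) + (-27)·(-27) + 1·12 = -11 + 729 + 12 = 730

730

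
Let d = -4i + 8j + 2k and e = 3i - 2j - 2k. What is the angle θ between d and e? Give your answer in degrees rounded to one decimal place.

d · e = (-4)·3 + 8·(-2) + 2·(-2) = -12 - 16 - 4 = -32
|d|² = 16 + 64 + 4 = 84,  |d| = √84 ≈ 9.165151
|e|² = 9 + 4 + 4 = 17,  |e| = √17 ≈ 4.123106
cos θ = -32 / (9.165151 · 4.123106) ≈ -0.84681
θ = arccos(-0.84681) ≈ 147.9°

147.9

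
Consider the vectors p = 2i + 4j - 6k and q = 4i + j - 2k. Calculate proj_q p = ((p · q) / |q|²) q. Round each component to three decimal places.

(4.571, 1.143, -2.286)

p · q = 2·4 + 4·1 + (-6)·(-2) = 8 + 4 + 12 = 24
|q|² = 16 + 1 + 4 = 21
proj_q p = (24/21) · (4, 1, -2) ≈ (4.571, 1.143, -2.286)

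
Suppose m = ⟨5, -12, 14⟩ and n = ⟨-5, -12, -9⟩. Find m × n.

(276, -25, -120)

i: (-12)·(-9) - 14·(-12) = 108 - (-168) = 276
j: 14·(-5) - 5·(-9) = -70 - (-45) = -25
k: 5·(-12) - (-12)·(-5) = -60 - 60 = -120
m × n = (276, -25, -120)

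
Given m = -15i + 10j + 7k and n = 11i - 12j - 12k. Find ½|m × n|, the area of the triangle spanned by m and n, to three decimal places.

64.817

i: 10·(-12) - 7·(-12) = -120 - (-84) = -36
j: 7·11 - (-15)·(-12) = 77 - 180 = -103
k: (-15)·(-12) - 10·11 = 180 - 110 = 70
m × n = (-36, -103, 70)
|m × n| = √((-36)² + (-103)² + 70²) = √16805 ≈ 129.6341
area = ½ · 129.6341 ≈ 64.817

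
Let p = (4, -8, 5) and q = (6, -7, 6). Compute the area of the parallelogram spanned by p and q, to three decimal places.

i: (-8)·6 - 5·(-7) = -48 - (-35) = -13
j: 5·6 - 4·6 = 30 - 24 = 6
k: 4·(-7) - (-8)·6 = -28 - (-48) = 20
p × q = (-13, 6, 20)
|p × q| = √((-13)² + 6² + 20²) = √605 ≈ 24.5967

24.597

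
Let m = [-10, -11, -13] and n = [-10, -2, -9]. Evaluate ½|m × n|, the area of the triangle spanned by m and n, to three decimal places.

61.296

i: (-11)·(-9) - (-13)·(-2) = 99 - 26 = 73
j: (-13)·(-10) - (-10)·(-9) = 130 - 90 = 40
k: (-10)·(-2) - (-11)·(-10) = 20 - 110 = -90
m × n = (73, 40, -90)
|m × n| = √(73² + 40² + (-90)²) = √15029 ≈ 122.5928
area = ½ · 122.5928 ≈ 61.296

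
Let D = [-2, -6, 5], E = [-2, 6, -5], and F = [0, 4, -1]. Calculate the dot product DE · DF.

180

DE = E − D = (0, 12, -10)
DF = F − D = (2, 10, -6)
DE · DF = 0·2 + 12·10 + (-10)·(-6) = 0 + 120 + 60 = 180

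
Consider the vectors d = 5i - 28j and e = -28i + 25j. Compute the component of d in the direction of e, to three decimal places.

-22.378

d · e = 5·(-28) + (-28)·25 = -140 - 700 = -840
|e| = √(784 + 625) = √1409 ≈ 37.5366
comp_e d = -840 / √1409 ≈ -22.378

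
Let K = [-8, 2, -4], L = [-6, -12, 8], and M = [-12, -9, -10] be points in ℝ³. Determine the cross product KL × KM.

(216, -36, -78)

KL = (2, -14, 12)
KM = (-4, -11, -6)
i: (-14)·(-6) - 12·(-11) = 84 - (-132) = 216
j: 12·(-4) - 2·(-6) = -48 - (-12) = -36
k: 2·(-11) - (-14)·(-4) = -22 - 56 = -78
KL × KM = (216, -36, -78)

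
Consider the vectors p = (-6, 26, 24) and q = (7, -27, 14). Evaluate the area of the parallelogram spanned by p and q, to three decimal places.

i: 26·14 - 24·(-27) = 364 - (-648) = 1012
j: 24·7 - (-6)·14 = 168 - (-84) = 252
k: (-6)·(-27) - 26·7 = 162 - 182 = -20
p × q = (1012, 252, -20)
|p × q| = √(1012² + 252² + (-20)²) = √1088048 ≈ 1043.0954

1043.095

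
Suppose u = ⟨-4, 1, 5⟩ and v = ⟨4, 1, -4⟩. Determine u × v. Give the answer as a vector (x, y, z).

(-9, 4, -8)

i: 1·(-4) - 5·1 = -4 - 5 = -9
j: 5·4 - (-4)·(-4) = 20 - 16 = 4
k: (-4)·1 - 1·4 = -4 - 4 = -8
u × v = (-9, 4, -8)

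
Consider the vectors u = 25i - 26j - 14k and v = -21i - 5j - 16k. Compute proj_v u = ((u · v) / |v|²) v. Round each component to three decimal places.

u · v = 25·(-21) + (-26)·(-5) + (-14)·(-16) = -525 + 130 + 224 = -171
|v|² = 441 + 25 + 256 = 722
proj_v u = (-171/722) · (-21, -5, -16) ≈ (4.974, 1.184, 3.789)

(4.974, 1.184, 3.789)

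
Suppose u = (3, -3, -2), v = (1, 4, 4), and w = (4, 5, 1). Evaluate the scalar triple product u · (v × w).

v × w:
i: 4·1 - 4·5 = 4 - 20 = -16
j: 4·4 - 1·1 = 16 - 1 = 15
k: 1·5 - 4·4 = 5 - 16 = -11
v × w = (-16, 15, -11)
u · (v × w) = 3·(-16) + (-3)·15 + (-2)·(-11) = -48 - 45 + 22 = -71

-71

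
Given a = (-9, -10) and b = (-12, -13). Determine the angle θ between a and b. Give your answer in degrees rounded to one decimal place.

a · b = (-9)·(-12) + (-10)·(-13) = 108 + 130 = 238
|a|² = 81 + 100 = 181,  |a| = √181 ≈ 13.453624
|b|² = 144 + 169 = 313,  |b| = √313 ≈ 17.691806
cos θ = 238 / (13.453624 · 17.691806) ≈ 0.99992
θ = arccos(0.99992) ≈ 0.7°

0.7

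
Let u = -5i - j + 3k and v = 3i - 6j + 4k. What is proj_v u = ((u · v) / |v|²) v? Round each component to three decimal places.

u · v = (-5)·3 + (-1)·(-6) + 3·4 = -15 + 6 + 12 = 3
|v|² = 9 + 36 + 16 = 61
proj_v u = (3/61) · (3, -6, 4) ≈ (0.148, -0.295, 0.197)

(0.148, -0.295, 0.197)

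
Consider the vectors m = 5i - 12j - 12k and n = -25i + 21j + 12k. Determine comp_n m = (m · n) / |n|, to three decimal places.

m · n = 5·(-25) + (-12)·21 + (-12)·12 = -125 - 252 - 144 = -521
|n| = √(625 + 441 + 144) = √1210 ≈ 34.7851
comp_n m = -521 / √1210 ≈ -14.978

-14.978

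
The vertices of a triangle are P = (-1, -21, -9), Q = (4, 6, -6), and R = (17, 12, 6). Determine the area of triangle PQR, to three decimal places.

PQ = (5, 27, 3),  PR = (18, 33, 15)
i: 27·15 - 3·33 = 405 - 99 = 306
j: 3·18 - 5·15 = 54 - 75 = -21
k: 5·33 - 27·18 = 165 - 486 = -321
PQ × PR = (306, -21, -321)
|PQ × PR| = √197118 ≈ 443.9797
area = ½ · 443.9797 ≈ 221.990

221.990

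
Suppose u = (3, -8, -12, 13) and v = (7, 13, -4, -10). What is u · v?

-165

u · v = 3·7 + (-8)·13 + (-12)·(-4) + 13·(-10) = 21 - 104 + 48 - 130 = -165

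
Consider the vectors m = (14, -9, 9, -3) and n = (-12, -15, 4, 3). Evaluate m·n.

m · n = 14·(-12) + (-9)·(-15) + 9·4 + (-3)·3 = -168 + 135 + 36 - 9 = -6

-6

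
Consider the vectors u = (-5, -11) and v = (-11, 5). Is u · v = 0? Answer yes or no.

u · v = (-5)·(-11) + (-11)·5 = 55 - 55 = 0
Zero, so the vectors are orthogonal.

yes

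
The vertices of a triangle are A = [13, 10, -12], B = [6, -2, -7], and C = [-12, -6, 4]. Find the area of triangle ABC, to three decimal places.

109.610

AB = (-7, -12, 5),  AC = (-25, -16, 16)
i: (-12)·16 - 5·(-16) = -192 - (-80) = -112
j: 5·(-25) - (-7)·16 = -125 - (-112) = -13
k: (-7)·(-16) - (-12)·(-25) = 112 - 300 = -188
AB × AC = (-112, -13, -188)
|AB × AC| = √48057 ≈ 219.2191
area = ½ · 219.2191 ≈ 109.610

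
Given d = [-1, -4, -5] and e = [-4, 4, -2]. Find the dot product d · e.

-2

d · e = (-1)·(-4) + (-4)·4 + (-5)·(-2) = 4 - 16 + 10 = -2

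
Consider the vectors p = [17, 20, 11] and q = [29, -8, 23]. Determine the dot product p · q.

p · q = 17·29 + 20·(-8) + 11·23 = 493 - 160 + 253 = 586

586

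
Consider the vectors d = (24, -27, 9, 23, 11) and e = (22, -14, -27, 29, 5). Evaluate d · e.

1385

d · e = 24·22 + (-27)·(-14) + 9·(-27) + 23·29 + 11·5 = 528 + 378 - 243 + 667 + 55 = 1385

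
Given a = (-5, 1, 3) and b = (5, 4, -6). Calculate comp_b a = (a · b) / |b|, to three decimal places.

a · b = (-5)·5 + 1·4 + 3·(-6) = -25 + 4 - 18 = -39
|b| = √(25 + 16 + 36) = √77 ≈ 8.7750
comp_b a = -39 / √77 ≈ -4.444

-4.444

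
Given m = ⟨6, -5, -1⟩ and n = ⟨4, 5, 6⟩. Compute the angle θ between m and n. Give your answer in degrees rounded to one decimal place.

95.8

m · n = 6·4 + (-5)·5 + (-1)·6 = 24 - 25 - 6 = -7
|m|² = 36 + 25 + 1 = 62,  |m| = √62 ≈ 7.874008
|n|² = 16 + 25 + 36 = 77,  |n| = √77 ≈ 8.774964
cos θ = -7 / (7.874008 · 8.774964) ≈ -0.10131
θ = arccos(-0.10131) ≈ 95.8°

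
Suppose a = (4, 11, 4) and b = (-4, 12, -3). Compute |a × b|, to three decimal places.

i: 11·(-3) - 4·12 = -33 - 48 = -81
j: 4·(-4) - 4·(-3) = -16 - (-12) = -4
k: 4·12 - 11·(-4) = 48 - (-44) = 92
a × b = (-81, -4, 92)
|a × b| = √((-81)² + (-4)² + 92²) = √15041 ≈ 122.6418

122.642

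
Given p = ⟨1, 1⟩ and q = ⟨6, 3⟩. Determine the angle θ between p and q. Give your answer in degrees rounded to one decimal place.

p · q = 1·6 + 1·3 = 6 + 3 = 9
|p|² = 1 + 1 = 2,  |p| = √2 ≈ 1.414214
|q|² = 36 + 9 = 45,  |q| = √45 ≈ 6.708204
cos θ = 9 / (1.414214 · 6.708204) ≈ 0.94868
θ = arccos(0.94868) ≈ 18.4°

18.4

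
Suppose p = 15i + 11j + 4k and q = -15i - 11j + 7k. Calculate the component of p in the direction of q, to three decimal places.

p · q = 15·(-15) + 11·(-11) + 4·7 = -225 - 121 + 28 = -318
|q| = √(225 + 121 + 49) = √395 ≈ 19.8746
comp_q p = -318 / √395 ≈ -16.000

-16.000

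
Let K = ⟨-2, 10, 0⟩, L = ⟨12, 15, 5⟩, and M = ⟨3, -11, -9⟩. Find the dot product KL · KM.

-80

KL = L − K = (14, 5, 5)
KM = M − K = (5, -21, -9)
KL · KM = 14·5 + 5·(-21) + 5·(-9) = 70 - 105 - 45 = -80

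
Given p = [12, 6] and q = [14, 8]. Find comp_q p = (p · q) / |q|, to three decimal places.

p · q = 12·14 + 6·8 = 168 + 48 = 216
|q| = √(196 + 64) = √260 ≈ 16.1245
comp_q p = 216 / √260 ≈ 13.396

13.396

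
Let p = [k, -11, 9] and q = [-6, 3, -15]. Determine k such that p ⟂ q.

-28

p · q = k·(-6) + (-11)·3 + 9·(-15) = -168 - 6k
Set equal to 0: -6k = 168, so k = -28.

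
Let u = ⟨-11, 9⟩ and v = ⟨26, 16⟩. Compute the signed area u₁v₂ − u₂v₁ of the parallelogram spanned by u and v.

(-11)·16 - 9·26 = -176 - 234 = -410

-410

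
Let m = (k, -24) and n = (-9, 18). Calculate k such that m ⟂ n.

m · n = k·(-9) + (-24)·18 = -432 - 9k
Set equal to 0: -9k = 432, so k = -48.

-48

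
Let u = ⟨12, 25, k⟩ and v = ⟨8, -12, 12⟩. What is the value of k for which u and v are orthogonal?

17

u · v = 12·8 + 25·(-12) + k·12 = -204 + 12k
Set equal to 0: 12k = 204, so k = 17.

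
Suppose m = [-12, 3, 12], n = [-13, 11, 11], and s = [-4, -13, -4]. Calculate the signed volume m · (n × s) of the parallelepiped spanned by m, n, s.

1080

n × s:
i: 11·(-4) - 11·(-13) = -44 - (-143) = 99
j: 11·(-4) - (-13)·(-4) = -44 - 52 = -96
k: (-13)·(-13) - 11·(-4) = 169 - (-44) = 213
n × s = (99, -96, 213)
m · (n × s) = (-12)·99 + 3·(-96) + 12·213 = -1188 - 288 + 2556 = 1080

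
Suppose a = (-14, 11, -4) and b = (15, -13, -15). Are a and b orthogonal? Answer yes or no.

no

a · b = (-14)·15 + 11·(-13) + (-4)·(-15) = -210 - 143 + 60 = -293
Nonzero, so the vectors are not orthogonal.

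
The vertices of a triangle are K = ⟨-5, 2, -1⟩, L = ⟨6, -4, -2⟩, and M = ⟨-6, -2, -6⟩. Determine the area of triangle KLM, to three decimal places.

KL = (11, -6, -1),  KM = (-1, -4, -5)
i: (-6)·(-5) - (-1)·(-4) = 30 - 4 = 26
j: (-1)·(-1) - 11·(-5) = 1 - (-55) = 56
k: 11·(-4) - (-6)·(-1) = -44 - 6 = -50
KL × KM = (26, 56, -50)
|KL × KM| = √6312 ≈ 79.4481
area = ½ · 79.4481 ≈ 39.724

39.724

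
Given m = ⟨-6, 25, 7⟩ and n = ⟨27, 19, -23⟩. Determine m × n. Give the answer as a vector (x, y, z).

i: 25·(-23) - 7·19 = -575 - 133 = -708
j: 7·27 - (-6)·(-23) = 189 - 138 = 51
k: (-6)·19 - 25·27 = -114 - 675 = -789
m × n = (-708, 51, -789)

(-708, 51, -789)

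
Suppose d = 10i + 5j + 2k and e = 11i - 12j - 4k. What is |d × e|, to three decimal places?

185.701

i: 5·(-4) - 2·(-12) = -20 - (-24) = 4
j: 2·11 - 10·(-4) = 22 - (-40) = 62
k: 10·(-12) - 5·11 = -120 - 55 = -175
d × e = (4, 62, -175)
|d × e| = √(4² + 62² + (-175)²) = √34485 ≈ 185.7014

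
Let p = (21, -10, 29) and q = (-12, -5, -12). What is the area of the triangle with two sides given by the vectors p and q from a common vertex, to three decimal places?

180.323

i: (-10)·(-12) - 29·(-5) = 120 - (-145) = 265
j: 29·(-12) - 21·(-12) = -348 - (-252) = -96
k: 21·(-5) - (-10)·(-12) = -105 - 120 = -225
p × q = (265, -96, -225)
|p × q| = √(265² + (-96)² + (-225)²) = √130066 ≈ 360.6466
area = ½ · 360.6466 ≈ 180.323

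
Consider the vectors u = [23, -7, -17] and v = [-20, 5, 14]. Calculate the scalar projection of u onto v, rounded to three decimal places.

-29.414

u · v = 23·(-20) + (-7)·5 + (-17)·14 = -460 - 35 - 238 = -733
|v| = √(400 + 25 + 196) = √621 ≈ 24.9199
comp_v u = -733 / √621 ≈ -29.414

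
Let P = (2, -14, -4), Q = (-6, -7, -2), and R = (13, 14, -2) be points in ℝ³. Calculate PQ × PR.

PQ = (-8, 7, 2)
PR = (11, 28, 2)
i: 7·2 - 2·28 = 14 - 56 = -42
j: 2·11 - (-8)·2 = 22 - (-16) = 38
k: (-8)·28 - 7·11 = -224 - 77 = -301
PQ × PR = (-42, 38, -301)

(-42, 38, -301)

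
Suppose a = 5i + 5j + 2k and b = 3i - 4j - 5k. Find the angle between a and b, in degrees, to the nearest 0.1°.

a · b = 5·3 + 5·(-4) + 2·(-5) = 15 - 20 - 10 = -15
|a|² = 25 + 25 + 4 = 54,  |a| = √54 ≈ 7.348469
|b|² = 9 + 16 + 25 = 50,  |b| = √50 ≈ 7.071068
cos θ = -15 / (7.348469 · 7.071068) ≈ -0.28868
θ = arccos(-0.28868) ≈ 106.8°

106.8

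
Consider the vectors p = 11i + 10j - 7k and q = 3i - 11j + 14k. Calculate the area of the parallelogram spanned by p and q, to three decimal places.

239.573

i: 10·14 - (-7)·(-11) = 140 - 77 = 63
j: (-7)·3 - 11·14 = -21 - 154 = -175
k: 11·(-11) - 10·3 = -121 - 30 = -151
p × q = (63, -175, -151)
|p × q| = √(63² + (-175)² + (-151)²) = √57395 ≈ 239.5725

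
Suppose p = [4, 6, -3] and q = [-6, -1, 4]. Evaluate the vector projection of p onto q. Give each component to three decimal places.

p · q = 4·(-6) + 6·(-1) + (-3)·4 = -24 - 6 - 12 = -42
|q|² = 36 + 1 + 16 = 53
proj_q p = (-42/53) · (-6, -1, 4) ≈ (4.755, 0.792, -3.170)

(4.755, 0.792, -3.170)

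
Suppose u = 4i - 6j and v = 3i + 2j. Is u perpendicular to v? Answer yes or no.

yes

u · v = 4·3 + (-6)·2 = 12 - 12 = 0
Zero, so the vectors are orthogonal.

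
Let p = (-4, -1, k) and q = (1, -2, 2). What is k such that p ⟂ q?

1

p · q = (-4)·1 + (-1)·(-2) + k·2 = -2 + 2k
Set equal to 0: 2k = 2, so k = 1.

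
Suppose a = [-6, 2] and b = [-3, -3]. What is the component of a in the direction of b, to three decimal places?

a · b = (-6)·(-3) + 2·(-3) = 18 - 6 = 12
|b| = √(9 + 9) = √18 ≈ 4.2426
comp_b a = 12 / √18 ≈ 2.828

2.828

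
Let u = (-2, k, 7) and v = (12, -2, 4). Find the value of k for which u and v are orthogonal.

u · v = (-2)·12 + k·(-2) + 7·4 = 4 - 2k
Set equal to 0: -2k = -4, so k = 2.

2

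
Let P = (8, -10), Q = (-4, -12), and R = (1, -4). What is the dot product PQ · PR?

PQ = Q − P = (-12, -2)
PR = R − P = (-7, 6)
PQ · PR = (-12)·(-7) + (-2)·6 = 84 - 12 = 72

72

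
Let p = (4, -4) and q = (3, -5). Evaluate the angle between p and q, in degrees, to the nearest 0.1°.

14.0

p · q = 4·3 + (-4)·(-5) = 12 + 20 = 32
|p|² = 16 + 16 = 32,  |p| = √32 ≈ 5.656854
|q|² = 9 + 25 = 34,  |q| = √34 ≈ 5.830952
cos θ = 32 / (5.656854 · 5.830952) ≈ 0.97014
θ = arccos(0.97014) ≈ 14.0°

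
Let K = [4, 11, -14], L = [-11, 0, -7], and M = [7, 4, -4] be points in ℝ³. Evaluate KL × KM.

KL = (-15, -11, 7)
KM = (3, -7, 10)
i: (-11)·10 - 7·(-7) = -110 - (-49) = -61
j: 7·3 - (-15)·10 = 21 - (-150) = 171
k: (-15)·(-7) - (-11)·3 = 105 - (-33) = 138
KL × KM = (-61, 171, 138)

(-61, 171, 138)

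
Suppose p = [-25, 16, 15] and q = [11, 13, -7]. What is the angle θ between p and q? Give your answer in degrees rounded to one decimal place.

106.3

p · q = (-25)·11 + 16·13 + 15·(-7) = -275 + 208 - 105 = -172
|p|² = 625 + 256 + 225 = 1106,  |p| = √1106 ≈ 33.256578
|q|² = 121 + 169 + 49 = 339,  |q| = √339 ≈ 18.411953
cos θ = -172 / (33.256578 · 18.411953) ≈ -0.28090
θ = arccos(-0.28090) ≈ 106.3°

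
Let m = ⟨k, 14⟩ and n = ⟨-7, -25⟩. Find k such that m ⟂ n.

-50

m · n = k·(-7) + 14·(-25) = -350 - 7k
Set equal to 0: -7k = 350, so k = -50.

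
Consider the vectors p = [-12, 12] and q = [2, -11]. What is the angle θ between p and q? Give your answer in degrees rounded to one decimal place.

p · q = (-12)·2 + 12·(-11) = -24 - 132 = -156
|p|² = 144 + 144 = 288,  |p| = √288 ≈ 16.970563
|q|² = 4 + 121 = 125,  |q| = √125 ≈ 11.180340
cos θ = -156 / (16.970563 · 11.180340) ≈ -0.82219
θ = arccos(-0.82219) ≈ 145.3°

145.3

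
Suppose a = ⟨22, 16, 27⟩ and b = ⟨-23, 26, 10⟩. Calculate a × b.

(-542, -841, 940)

i: 16·10 - 27·26 = 160 - 702 = -542
j: 27·(-23) - 22·10 = -621 - 220 = -841
k: 22·26 - 16·(-23) = 572 - (-368) = 940
a × b = (-542, -841, 940)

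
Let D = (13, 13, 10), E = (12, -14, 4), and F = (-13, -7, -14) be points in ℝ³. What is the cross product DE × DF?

(528, 132, -682)

DE = (-1, -27, -6)
DF = (-26, -20, -24)
i: (-27)·(-24) - (-6)·(-20) = 648 - 120 = 528
j: (-6)·(-26) - (-1)·(-24) = 156 - 24 = 132
k: (-1)·(-20) - (-27)·(-26) = 20 - 702 = -682
DE × DF = (528, 132, -682)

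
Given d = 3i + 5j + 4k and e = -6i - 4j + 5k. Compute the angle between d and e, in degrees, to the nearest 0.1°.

d · e = 3·(-6) + 5·(-4) + 4·5 = -18 - 20 + 20 = -18
|d|² = 9 + 25 + 16 = 50,  |d| = √50 ≈ 7.071068
|e|² = 36 + 16 + 25 = 77,  |e| = √77 ≈ 8.774964
cos θ = -18 / (7.071068 · 8.774964) ≈ -0.29010
θ = arccos(-0.29010) ≈ 106.9°

106.9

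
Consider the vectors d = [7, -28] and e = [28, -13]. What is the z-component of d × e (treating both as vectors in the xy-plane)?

7·(-13) - (-28)·28 = -91 - (-784) = 693

693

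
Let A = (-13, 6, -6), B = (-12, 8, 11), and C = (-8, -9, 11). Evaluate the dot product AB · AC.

264

AB = B − A = (1, 2, 17)
AC = C − A = (5, -15, 17)
AB · AC = 1·5 + 2·(-15) + 17·17 = 5 - 30 + 289 = 264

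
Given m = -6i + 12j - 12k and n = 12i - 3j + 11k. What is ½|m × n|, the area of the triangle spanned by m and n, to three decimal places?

i: 12·11 - (-12)·(-3) = 132 - 36 = 96
j: (-12)·12 - (-6)·11 = -144 - (-66) = -78
k: (-6)·(-3) - 12·12 = 18 - 144 = -126
m × n = (96, -78, -126)
|m × n| = √(96² + (-78)² + (-126)²) = √31176 ≈ 176.5673
area = ½ · 176.5673 ≈ 88.284

88.284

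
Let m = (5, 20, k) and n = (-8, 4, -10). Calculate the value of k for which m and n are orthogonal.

4

m · n = 5·(-8) + 20·4 + k·(-10) = 40 - 10k
Set equal to 0: -10k = -40, so k = 4.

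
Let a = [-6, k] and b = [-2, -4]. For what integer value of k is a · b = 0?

a · b = (-6)·(-2) + k·(-4) = 12 - 4k
Set equal to 0: -4k = -12, so k = 3.

3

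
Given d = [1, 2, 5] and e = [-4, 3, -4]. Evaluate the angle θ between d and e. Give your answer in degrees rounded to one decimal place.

d · e = 1·(-4) + 2·3 + 5·(-4) = -4 + 6 - 20 = -18
|d|² = 1 + 4 + 25 = 30,  |d| = √30 ≈ 5.477226
|e|² = 16 + 9 + 16 = 41,  |e| = √41 ≈ 6.403124
cos θ = -18 / (5.477226 · 6.403124) ≈ -0.51324
θ = arccos(-0.51324) ≈ 120.9°

120.9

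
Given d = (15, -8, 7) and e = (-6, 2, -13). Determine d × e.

i: (-8)·(-13) - 7·2 = 104 - 14 = 90
j: 7·(-6) - 15·(-13) = -42 - (-195) = 153
k: 15·2 - (-8)·(-6) = 30 - 48 = -18
d × e = (90, 153, -18)

(90, 153, -18)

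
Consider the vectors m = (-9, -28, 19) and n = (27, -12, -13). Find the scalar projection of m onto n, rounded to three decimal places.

-4.771

m · n = (-9)·27 + (-28)·(-12) + 19·(-13) = -243 + 336 - 247 = -154
|n| = √(729 + 144 + 169) = √1042 ≈ 32.2800
comp_n m = -154 / √1042 ≈ -4.771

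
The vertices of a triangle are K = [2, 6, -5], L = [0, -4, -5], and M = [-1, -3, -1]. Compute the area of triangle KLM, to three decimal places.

21.260

KL = (-2, -10, 0),  KM = (-3, -9, 4)
i: (-10)·4 - 0·(-9) = -40 - 0 = -40
j: 0·(-3) - (-2)·4 = 0 - (-8) = 8
k: (-2)·(-9) - (-10)·(-3) = 18 - 30 = -12
KL × KM = (-40, 8, -12)
|KL × KM| = √1808 ≈ 42.5206
area = ½ · 42.5206 ≈ 21.260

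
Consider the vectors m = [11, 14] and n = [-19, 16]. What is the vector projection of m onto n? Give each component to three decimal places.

(-0.462, 0.389)

m · n = 11·(-19) + 14·16 = -209 + 224 = 15
|n|² = 361 + 256 = 617
proj_n m = (15/617) · (-19, 16) ≈ (-0.462, 0.389)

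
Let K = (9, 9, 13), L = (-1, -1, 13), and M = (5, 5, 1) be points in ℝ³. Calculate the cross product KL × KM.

(120, -120, 0)

KL = (-10, -10, 0)
KM = (-4, -4, -12)
i: (-10)·(-12) - 0·(-4) = 120 - 0 = 120
j: 0·(-4) - (-10)·(-12) = 0 - 120 = -120
k: (-10)·(-4) - (-10)·(-4) = 40 - 40 = 0
KL × KM = (120, -120, 0)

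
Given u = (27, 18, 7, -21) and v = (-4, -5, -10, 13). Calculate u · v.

u · v = 27·(-4) + 18·(-5) + 7·(-10) + (-21)·13 = -108 - 90 - 70 - 273 = -541

-541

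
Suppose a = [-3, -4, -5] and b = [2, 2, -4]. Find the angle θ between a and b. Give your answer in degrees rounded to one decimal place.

a · b = (-3)·2 + (-4)·2 + (-5)·(-4) = -6 - 8 + 20 = 6
|a|² = 9 + 16 + 25 = 50,  |a| = √50 ≈ 7.071068
|b|² = 4 + 4 + 16 = 24,  |b| = √24 ≈ 4.898979
cos θ = 6 / (7.071068 · 4.898979) ≈ 0.17321
θ = arccos(0.17321) ≈ 80.0°

80.0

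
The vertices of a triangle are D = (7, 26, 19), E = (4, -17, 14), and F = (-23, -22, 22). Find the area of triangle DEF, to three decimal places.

DE = (-3, -43, -5),  DF = (-30, -48, 3)
i: (-43)·3 - (-5)·(-48) = -129 - 240 = -369
j: (-5)·(-30) - (-3)·3 = 150 - (-9) = 159
k: (-3)·(-48) - (-43)·(-30) = 144 - 1290 = -1146
DE × DF = (-369, 159, -1146)
|DE × DF| = √1474758 ≈ 1214.3961
area = ½ · 1214.3961 ≈ 607.198

607.198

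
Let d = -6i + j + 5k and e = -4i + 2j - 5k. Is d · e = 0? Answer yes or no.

d · e = (-6)·(-4) + 1·2 + 5·(-5) = 24 + 2 - 25 = 1
Nonzero, so the vectors are not orthogonal.

no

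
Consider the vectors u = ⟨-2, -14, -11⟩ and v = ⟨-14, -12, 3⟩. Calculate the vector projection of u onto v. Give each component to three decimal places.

u · v = (-2)·(-14) + (-14)·(-12) + (-11)·3 = 28 + 168 - 33 = 163
|v|² = 196 + 144 + 9 = 349
proj_v u = (163/349) · (-14, -12, 3) ≈ (-6.539, -5.605, 1.401)

(-6.539, -5.605, 1.401)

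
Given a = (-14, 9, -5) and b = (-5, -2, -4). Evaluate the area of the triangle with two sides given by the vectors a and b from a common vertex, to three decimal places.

i: 9·(-4) - (-5)·(-2) = -36 - 10 = -46
j: (-5)·(-5) - (-14)·(-4) = 25 - 56 = -31
k: (-14)·(-2) - 9·(-5) = 28 - (-45) = 73
a × b = (-46, -31, 73)
|a × b| = √((-46)² + (-31)² + 73²) = √8406 ≈ 91.6842
area = ½ · 91.6842 ≈ 45.842

45.842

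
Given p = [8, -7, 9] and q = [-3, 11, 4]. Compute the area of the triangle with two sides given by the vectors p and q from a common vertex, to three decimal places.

i: (-7)·4 - 9·11 = -28 - 99 = -127
j: 9·(-3) - 8·4 = -27 - 32 = -59
k: 8·11 - (-7)·(-3) = 88 - 21 = 67
p × q = (-127, -59, 67)
|p × q| = √((-127)² + (-59)² + 67²) = √24099 ≈ 155.2385
area = ½ · 155.2385 ≈ 77.619

77.619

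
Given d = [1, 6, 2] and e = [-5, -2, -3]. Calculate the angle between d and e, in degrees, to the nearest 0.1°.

125.6

d · e = 1·(-5) + 6·(-2) + 2·(-3) = -5 - 12 - 6 = -23
|d|² = 1 + 36 + 4 = 41,  |d| = √41 ≈ 6.403124
|e|² = 25 + 4 + 9 = 38,  |e| = √38 ≈ 6.164414
cos θ = -23 / (6.403124 · 6.164414) ≈ -0.58270
θ = arccos(-0.58270) ≈ 125.6°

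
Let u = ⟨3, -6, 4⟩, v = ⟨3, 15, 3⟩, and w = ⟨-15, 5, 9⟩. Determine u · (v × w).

1752

v × w:
i: 15·9 - 3·5 = 135 - 15 = 120
j: 3·(-15) - 3·9 = -45 - 27 = -72
k: 3·5 - 15·(-15) = 15 - (-225) = 240
v × w = (120, -72, 240)
u · (v × w) = 3·120 + (-6)·(-72) + 4·240 = 360 + 432 + 960 = 1752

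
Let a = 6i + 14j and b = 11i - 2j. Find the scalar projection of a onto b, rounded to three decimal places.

a · b = 6·11 + 14·(-2) = 66 - 28 = 38
|b| = √(121 + 4) = √125 ≈ 11.1803
comp_b a = 38 / √125 ≈ 3.399

3.399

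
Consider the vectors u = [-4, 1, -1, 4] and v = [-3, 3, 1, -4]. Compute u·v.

u · v = (-4)·(-3) + 1·3 + (-1)·1 + 4·(-4) = 12 + 3 - 1 - 16 = -2

-2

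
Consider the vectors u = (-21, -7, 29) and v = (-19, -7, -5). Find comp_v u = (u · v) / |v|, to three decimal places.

14.528

u · v = (-21)·(-19) + (-7)·(-7) + 29·(-5) = 399 + 49 - 145 = 303
|v| = √(361 + 49 + 25) = √435 ≈ 20.8567
comp_v u = 303 / √435 ≈ 14.528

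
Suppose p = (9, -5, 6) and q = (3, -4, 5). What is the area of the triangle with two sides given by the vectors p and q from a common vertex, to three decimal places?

i: (-5)·5 - 6·(-4) = -25 - (-24) = -1
j: 6·3 - 9·5 = 18 - 45 = -27
k: 9·(-4) - (-5)·3 = -36 - (-15) = -21
p × q = (-1, -27, -21)
|p × q| = √((-1)² + (-27)² + (-21)²) = √1171 ≈ 34.2199
area = ½ · 34.2199 ≈ 17.110

17.110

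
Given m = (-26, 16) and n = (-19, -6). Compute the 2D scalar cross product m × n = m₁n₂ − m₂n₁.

460

(-26)·(-6) - 16·(-19) = 156 - (-304) = 460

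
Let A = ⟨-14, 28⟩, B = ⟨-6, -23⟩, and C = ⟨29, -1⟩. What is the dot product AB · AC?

1823

AB = B − A = (8, -51)
AC = C − A = (43, -29)
AB · AC = 8·43 + (-51)·(-29) = 344 + 1479 = 1823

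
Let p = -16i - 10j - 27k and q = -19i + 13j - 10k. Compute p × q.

(451, 353, -398)

i: (-10)·(-10) - (-27)·13 = 100 - (-351) = 451
j: (-27)·(-19) - (-16)·(-10) = 513 - 160 = 353
k: (-16)·13 - (-10)·(-19) = -208 - 190 = -398
p × q = (451, 353, -398)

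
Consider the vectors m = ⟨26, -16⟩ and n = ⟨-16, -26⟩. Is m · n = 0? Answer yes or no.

yes

m · n = 26·(-16) + (-16)·(-26) = -416 + 416 = 0
Zero, so the vectors are orthogonal.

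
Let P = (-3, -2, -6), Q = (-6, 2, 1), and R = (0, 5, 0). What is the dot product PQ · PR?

61

PQ = Q − P = (-3, 4, 7)
PR = R − P = (3, 7, 6)
PQ · PR = (-3)·3 + 4·7 + 7·6 = -9 + 28 + 42 = 61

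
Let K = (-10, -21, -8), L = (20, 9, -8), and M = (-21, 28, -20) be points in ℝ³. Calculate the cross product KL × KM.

KL = (30, 30, 0)
KM = (-11, 49, -12)
i: 30·(-12) - 0·49 = -360 - 0 = -360
j: 0·(-11) - 30·(-12) = 0 - (-360) = 360
k: 30·49 - 30·(-11) = 1470 - (-330) = 1800
KL × KM = (-360, 360, 1800)

(-360, 360, 1800)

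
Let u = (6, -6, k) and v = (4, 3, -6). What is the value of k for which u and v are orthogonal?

1

u · v = 6·4 + (-6)·3 + k·(-6) = 6 - 6k
Set equal to 0: -6k = -6, so k = 1.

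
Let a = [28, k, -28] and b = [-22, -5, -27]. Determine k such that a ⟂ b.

a · b = 28·(-22) + k·(-5) + (-28)·(-27) = 140 - 5k
Set equal to 0: -5k = -140, so k = 28.

28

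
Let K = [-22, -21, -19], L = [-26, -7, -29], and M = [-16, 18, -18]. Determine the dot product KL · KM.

512

KL = L − K = (-4, 14, -10)
KM = M − K = (6, 39, 1)
KL · KM = (-4)·6 + 14·39 + (-10)·1 = -24 + 546 - 10 = 512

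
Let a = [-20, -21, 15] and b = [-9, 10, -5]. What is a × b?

i: (-21)·(-5) - 15·10 = 105 - 150 = -45
j: 15·(-9) - (-20)·(-5) = -135 - 100 = -235
k: (-20)·10 - (-21)·(-9) = -200 - 189 = -389
a × b = (-45, -235, -389)

(-45, -235, -389)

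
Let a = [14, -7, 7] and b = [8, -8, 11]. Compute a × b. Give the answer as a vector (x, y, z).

i: (-7)·11 - 7·(-8) = -77 - (-56) = -21
j: 7·8 - 14·11 = 56 - 154 = -98
k: 14·(-8) - (-7)·8 = -112 - (-56) = -56
a × b = (-21, -98, -56)

(-21, -98, -56)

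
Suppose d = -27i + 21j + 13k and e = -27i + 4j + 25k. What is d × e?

i: 21·25 - 13·4 = 525 - 52 = 473
j: 13·(-27) - (-27)·25 = -351 - (-675) = 324
k: (-27)·4 - 21·(-27) = -108 - (-567) = 459
d × e = (473, 324, 459)

(473, 324, 459)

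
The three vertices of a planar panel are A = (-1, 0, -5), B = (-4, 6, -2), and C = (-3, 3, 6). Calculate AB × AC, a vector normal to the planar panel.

AB = (-3, 6, 3)
AC = (-2, 3, 11)
i: 6·11 - 3·3 = 66 - 9 = 57
j: 3·(-2) - (-3)·11 = -6 - (-33) = 27
k: (-3)·3 - 6·(-2) = -9 - (-12) = 3
AB × AC = (57, 27, 3)

(57, 27, 3)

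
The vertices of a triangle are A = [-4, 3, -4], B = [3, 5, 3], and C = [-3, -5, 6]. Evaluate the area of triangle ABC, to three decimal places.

57.247

AB = (7, 2, 7),  AC = (1, -8, 10)
i: 2·10 - 7·(-8) = 20 - (-56) = 76
j: 7·1 - 7·10 = 7 - 70 = -63
k: 7·(-8) - 2·1 = -56 - 2 = -58
AB × AC = (76, -63, -58)
|AB × AC| = √13109 ≈ 114.4945
area = ½ · 114.4945 ≈ 57.247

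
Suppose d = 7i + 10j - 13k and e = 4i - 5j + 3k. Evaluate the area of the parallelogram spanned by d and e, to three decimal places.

110.359

i: 10·3 - (-13)·(-5) = 30 - 65 = -35
j: (-13)·4 - 7·3 = -52 - 21 = -73
k: 7·(-5) - 10·4 = -35 - 40 = -75
d × e = (-35, -73, -75)
|d × e| = √((-35)² + (-73)² + (-75)²) = √12179 ≈ 110.3585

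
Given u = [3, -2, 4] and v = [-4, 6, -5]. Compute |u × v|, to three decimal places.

i: (-2)·(-5) - 4·6 = 10 - 24 = -14
j: 4·(-4) - 3·(-5) = -16 - (-15) = -1
k: 3·6 - (-2)·(-4) = 18 - 8 = 10
u × v = (-14, -1, 10)
|u × v| = √((-14)² + (-1)² + 10²) = √297 ≈ 17.2337

17.234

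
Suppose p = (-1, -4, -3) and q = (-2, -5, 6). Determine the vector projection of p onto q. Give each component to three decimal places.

(-0.123, -0.308, 0.369)

p · q = (-1)·(-2) + (-4)·(-5) + (-3)·6 = 2 + 20 - 18 = 4
|q|² = 4 + 25 + 36 = 65
proj_q p = (4/65) · (-2, -5, 6) ≈ (-0.123, -0.308, 0.369)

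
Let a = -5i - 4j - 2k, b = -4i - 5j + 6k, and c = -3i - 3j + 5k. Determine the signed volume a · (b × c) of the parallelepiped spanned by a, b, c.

b × c:
i: (-5)·5 - 6·(-3) = -25 - (-18) = -7
j: 6·(-3) - (-4)·5 = -18 - (-20) = 2
k: (-4)·(-3) - (-5)·(-3) = 12 - 15 = -3
b × c = (-7, 2, -3)
a · (b × c) = (-5)·(-7) + (-4)·2 + (-2)·(-3) = 35 - 8 + 6 = 33

33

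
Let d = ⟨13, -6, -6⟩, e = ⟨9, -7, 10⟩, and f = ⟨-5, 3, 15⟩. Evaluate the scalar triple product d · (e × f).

-597

e × f:
i: (-7)·15 - 10·3 = -105 - 30 = -135
j: 10·(-5) - 9·15 = -50 - 135 = -185
k: 9·3 - (-7)·(-5) = 27 - 35 = -8
e × f = (-135, -185, -8)
d · (e × f) = 13·(-135) + (-6)·(-185) + (-6)·(-8) = -1755 + 1110 + 48 = -597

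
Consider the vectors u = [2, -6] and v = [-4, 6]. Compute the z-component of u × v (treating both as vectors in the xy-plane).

2·6 - (-6)·(-4) = 12 - 24 = -12

-12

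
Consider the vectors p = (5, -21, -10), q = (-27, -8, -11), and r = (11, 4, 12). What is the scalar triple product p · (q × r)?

-4323

q × r:
i: (-8)·12 - (-11)·4 = -96 - (-44) = -52
j: (-11)·11 - (-27)·12 = -121 - (-324) = 203
k: (-27)·4 - (-8)·11 = -108 - (-88) = -20
q × r = (-52, 203, -20)
p · (q × r) = 5·(-52) + (-21)·203 + (-10)·(-20) = -260 - 4263 + 200 = -4323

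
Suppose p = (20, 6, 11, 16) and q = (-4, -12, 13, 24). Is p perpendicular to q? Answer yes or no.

p · q = 20·(-4) + 6·(-12) + 11·13 + 16·24 = -80 - 72 + 143 + 384 = 375
Nonzero, so the vectors are not orthogonal.

no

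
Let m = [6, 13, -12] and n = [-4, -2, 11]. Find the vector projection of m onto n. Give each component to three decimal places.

m · n = 6·(-4) + 13·(-2) + (-12)·11 = -24 - 26 - 132 = -182
|n|² = 16 + 4 + 121 = 141
proj_n m = (-182/141) · (-4, -2, 11) ≈ (5.163, 2.582, -14.199)

(5.163, 2.582, -14.199)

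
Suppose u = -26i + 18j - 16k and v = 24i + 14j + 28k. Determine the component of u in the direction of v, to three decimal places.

-20.788

u · v = (-26)·24 + 18·14 + (-16)·28 = -624 + 252 - 448 = -820
|v| = √(576 + 196 + 784) = √1556 ≈ 39.4462
comp_v u = -820 / √1556 ≈ -20.788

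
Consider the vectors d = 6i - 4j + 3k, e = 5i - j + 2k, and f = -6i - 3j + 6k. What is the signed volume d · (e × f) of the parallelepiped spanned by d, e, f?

105

e × f:
i: (-1)·6 - 2·(-3) = -6 - (-6) = 0
j: 2·(-6) - 5·6 = -12 - 30 = -42
k: 5·(-3) - (-1)·(-6) = -15 - 6 = -21
e × f = (0, -42, -21)
d · (e × f) = 6·0 + (-4)·(-42) + 3·(-21) = 0 + 168 - 63 = 105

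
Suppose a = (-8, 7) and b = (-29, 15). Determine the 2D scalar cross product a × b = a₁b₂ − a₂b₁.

(-8)·15 - 7·(-29) = -120 - (-203) = 83

83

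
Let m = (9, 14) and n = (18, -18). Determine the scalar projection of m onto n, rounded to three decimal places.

-3.536

m · n = 9·18 + 14·(-18) = 162 - 252 = -90
|n| = √(324 + 324) = √648 ≈ 25.4558
comp_n m = -90 / √648 ≈ -3.536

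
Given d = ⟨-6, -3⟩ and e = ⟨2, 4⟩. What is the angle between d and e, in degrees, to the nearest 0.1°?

d · e = (-6)·2 + (-3)·4 = -12 - 12 = -24
|d|² = 36 + 9 = 45,  |d| = √45 ≈ 6.708204
|e|² = 4 + 16 = 20,  |e| = √20 ≈ 4.472136
cos θ = -24 / (6.708204 · 4.472136) ≈ -0.80000
θ = arccos(-0.80000) ≈ 143.1°

143.1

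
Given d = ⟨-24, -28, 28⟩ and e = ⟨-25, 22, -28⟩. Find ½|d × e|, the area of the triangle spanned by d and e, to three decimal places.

924.472

i: (-28)·(-28) - 28·22 = 784 - 616 = 168
j: 28·(-25) - (-24)·(-28) = -700 - 672 = -1372
k: (-24)·22 - (-28)·(-25) = -528 - 700 = -1228
d × e = (168, -1372, -1228)
|d × e| = √(168² + (-1372)² + (-1228)²) = √3418592 ≈ 1848.9435
area = ½ · 1848.9435 ≈ 924.472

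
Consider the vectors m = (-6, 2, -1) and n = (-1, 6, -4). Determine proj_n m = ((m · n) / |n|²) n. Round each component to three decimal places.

(-0.415, 2.491, -1.660)

m · n = (-6)·(-1) + 2·6 + (-1)·(-4) = 6 + 12 + 4 = 22
|n|² = 1 + 36 + 16 = 53
proj_n m = (22/53) · (-1, 6, -4) ≈ (-0.415, 2.491, -1.660)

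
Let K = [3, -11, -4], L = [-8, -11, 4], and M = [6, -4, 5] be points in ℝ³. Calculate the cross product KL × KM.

KL = (-11, 0, 8)
KM = (3, 7, 9)
i: 0·9 - 8·7 = 0 - 56 = -56
j: 8·3 - (-11)·9 = 24 - (-99) = 123
k: (-11)·7 - 0·3 = -77 - 0 = -77
KL × KM = (-56, 123, -77)

(-56, 123, -77)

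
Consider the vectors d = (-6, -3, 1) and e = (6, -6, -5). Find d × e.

i: (-3)·(-5) - 1·(-6) = 15 - (-6) = 21
j: 1·6 - (-6)·(-5) = 6 - 30 = -24
k: (-6)·(-6) - (-3)·6 = 36 - (-18) = 54
d × e = (21, -24, 54)

(21, -24, 54)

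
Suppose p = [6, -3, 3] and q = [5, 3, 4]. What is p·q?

p · q = 6·5 + (-3)·3 + 3·4 = 30 - 9 + 12 = 33

33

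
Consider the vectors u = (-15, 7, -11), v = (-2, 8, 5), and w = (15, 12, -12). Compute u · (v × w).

v × w:
i: 8·(-12) - 5·12 = -96 - 60 = -156
j: 5·15 - (-2)·(-12) = 75 - 24 = 51
k: (-2)·12 - 8·15 = -24 - 120 = -144
v × w = (-156, 51, -144)
u · (v × w) = (-15)·(-156) + 7·51 + (-11)·(-144) = 2340 + 357 + 1584 = 4281

4281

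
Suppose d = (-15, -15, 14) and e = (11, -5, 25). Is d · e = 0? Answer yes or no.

no

d · e = (-15)·11 + (-15)·(-5) + 14·25 = -165 + 75 + 350 = 260
Nonzero, so the vectors are not orthogonal.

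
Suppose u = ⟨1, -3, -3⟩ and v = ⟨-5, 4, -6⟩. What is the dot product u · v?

u · v = 1·(-5) + (-3)·4 + (-3)·(-6) = -5 - 12 + 18 = 1

1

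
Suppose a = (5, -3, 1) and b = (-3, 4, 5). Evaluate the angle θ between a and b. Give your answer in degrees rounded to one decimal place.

a · b = 5·(-3) + (-3)·4 + 1·5 = -15 - 12 + 5 = -22
|a|² = 25 + 9 + 1 = 35,  |a| = √35 ≈ 5.916080
|b|² = 9 + 16 + 25 = 50,  |b| = √50 ≈ 7.071068
cos θ = -22 / (5.916080 · 7.071068) ≈ -0.52590
θ = arccos(-0.52590) ≈ 121.7°

121.7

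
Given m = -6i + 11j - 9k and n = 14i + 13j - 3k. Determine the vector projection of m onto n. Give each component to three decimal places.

m · n = (-6)·14 + 11·13 + (-9)·(-3) = -84 + 143 + 27 = 86
|n|² = 196 + 169 + 9 = 374
proj_n m = (86/374) · (14, 13, -3) ≈ (3.219, 2.989, -0.690)

(3.219, 2.989, -0.690)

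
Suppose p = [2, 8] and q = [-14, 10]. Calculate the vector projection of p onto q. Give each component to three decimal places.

p · q = 2·(-14) + 8·10 = -28 + 80 = 52
|q|² = 196 + 100 = 296
proj_q p = (52/296) · (-14, 10) ≈ (-2.459, 1.757)

(-2.459, 1.757)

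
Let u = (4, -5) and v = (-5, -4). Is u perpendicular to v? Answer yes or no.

yes

u · v = 4·(-5) + (-5)·(-4) = -20 + 20 = 0
Zero, so the vectors are orthogonal.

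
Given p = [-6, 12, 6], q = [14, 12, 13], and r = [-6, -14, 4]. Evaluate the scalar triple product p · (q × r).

-3732

q × r:
i: 12·4 - 13·(-14) = 48 - (-182) = 230
j: 13·(-6) - 14·4 = -78 - 56 = -134
k: 14·(-14) - 12·(-6) = -196 - (-72) = -124
q × r = (230, -134, -124)
p · (q × r) = (-6)·230 + 12·(-134) + 6·(-124) = -1380 - 1608 - 744 = -3732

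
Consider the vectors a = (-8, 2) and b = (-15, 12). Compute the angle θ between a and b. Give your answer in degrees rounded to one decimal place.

24.6

a · b = (-8)·(-15) + 2·12 = 120 + 24 = 144
|a|² = 64 + 4 = 68,  |a| = √68 ≈ 8.246211
|b|² = 225 + 144 = 369,  |b| = √369 ≈ 19.209373
cos θ = 144 / (8.246211 · 19.209373) ≈ 0.90906
θ = arccos(0.90906) ≈ 24.6°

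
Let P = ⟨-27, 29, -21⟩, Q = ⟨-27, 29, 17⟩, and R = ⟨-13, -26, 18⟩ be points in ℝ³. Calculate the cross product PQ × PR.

PQ = (0, 0, 38)
PR = (14, -55, 39)
i: 0·39 - 38·(-55) = 0 - (-2090) = 2090
j: 38·14 - 0·39 = 532 - 0 = 532
k: 0·(-55) - 0·14 = 0 - 0 = 0
PQ × PR = (2090, 532, 0)

(2090, 532, 0)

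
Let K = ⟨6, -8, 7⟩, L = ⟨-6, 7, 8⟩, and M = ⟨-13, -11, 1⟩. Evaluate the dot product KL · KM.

KL = L − K = (-12, 15, 1)
KM = M − K = (-19, -3, -6)
KL · KM = (-12)·(-19) + 15·(-3) + 1·(-6) = 228 - 45 - 6 = 177

177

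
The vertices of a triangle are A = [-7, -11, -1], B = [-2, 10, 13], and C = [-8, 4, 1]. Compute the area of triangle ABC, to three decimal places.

97.488

AB = (5, 21, 14),  AC = (-1, 15, 2)
i: 21·2 - 14·15 = 42 - 210 = -168
j: 14·(-1) - 5·2 = -14 - 10 = -24
k: 5·15 - 21·(-1) = 75 - (-21) = 96
AB × AC = (-168, -24, 96)
|AB × AC| = √38016 ≈ 194.9769
area = ½ · 194.9769 ≈ 97.488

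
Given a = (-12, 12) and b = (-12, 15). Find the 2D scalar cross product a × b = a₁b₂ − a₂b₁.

-36

(-12)·15 - 12·(-12) = -180 - (-144) = -36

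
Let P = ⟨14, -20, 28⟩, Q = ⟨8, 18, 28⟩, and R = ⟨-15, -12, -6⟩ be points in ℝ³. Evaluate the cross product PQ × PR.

PQ = (-6, 38, 0)
PR = (-29, 8, -34)
i: 38·(-34) - 0·8 = -1292 - 0 = -1292
j: 0·(-29) - (-6)·(-34) = 0 - 204 = -204
k: (-6)·8 - 38·(-29) = -48 - (-1102) = 1054
PQ × PR = (-1292, -204, 1054)

(-1292, -204, 1054)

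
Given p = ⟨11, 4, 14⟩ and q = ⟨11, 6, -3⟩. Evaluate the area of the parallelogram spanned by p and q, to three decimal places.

i: 4·(-3) - 14·6 = -12 - 84 = -96
j: 14·11 - 11·(-3) = 154 - (-33) = 187
k: 11·6 - 4·11 = 66 - 44 = 22
p × q = (-96, 187, 22)
|p × q| = √((-96)² + 187² + 22²) = √44669 ≈ 211.3504

211.350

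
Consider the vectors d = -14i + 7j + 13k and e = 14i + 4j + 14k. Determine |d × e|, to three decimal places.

i: 7·14 - 13·4 = 98 - 52 = 46
j: 13·14 - (-14)·14 = 182 - (-196) = 378
k: (-14)·4 - 7·14 = -56 - 98 = -154
d × e = (46, 378, -154)
|d × e| = √(46² + 378² + (-154)²) = √168716 ≈ 410.7505

410.751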